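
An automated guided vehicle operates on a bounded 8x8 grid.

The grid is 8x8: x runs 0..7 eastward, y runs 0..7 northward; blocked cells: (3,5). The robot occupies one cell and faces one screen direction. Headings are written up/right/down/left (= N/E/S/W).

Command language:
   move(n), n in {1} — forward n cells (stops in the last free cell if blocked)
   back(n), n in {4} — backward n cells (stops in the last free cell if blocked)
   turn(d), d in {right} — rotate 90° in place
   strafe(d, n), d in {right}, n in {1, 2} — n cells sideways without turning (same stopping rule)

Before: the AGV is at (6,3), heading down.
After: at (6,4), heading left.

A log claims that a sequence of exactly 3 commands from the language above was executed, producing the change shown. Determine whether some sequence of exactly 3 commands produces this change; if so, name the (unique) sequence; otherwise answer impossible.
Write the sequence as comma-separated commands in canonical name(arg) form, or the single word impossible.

key: running strafe(right, 2) before move(1) would end elsewhere — order is forced
from: at (6,3), heading down
1. move(1) → at (6,2), heading down
2. turn(right) → at (6,2), heading left
3. strafe(right, 2) → at (6,4), heading left
all 125 alternatives checked — unique.

move(1), turn(right), strafe(right, 2)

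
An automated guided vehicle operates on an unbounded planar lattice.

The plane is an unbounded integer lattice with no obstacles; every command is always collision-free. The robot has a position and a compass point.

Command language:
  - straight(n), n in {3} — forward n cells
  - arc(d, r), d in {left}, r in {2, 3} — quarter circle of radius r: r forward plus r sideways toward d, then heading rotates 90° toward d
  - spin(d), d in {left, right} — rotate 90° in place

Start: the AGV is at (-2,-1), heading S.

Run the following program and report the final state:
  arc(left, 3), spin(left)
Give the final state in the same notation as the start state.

at (1,-4), heading N

initial: at (-2,-1), heading S
1. arc(left, 3) → at (1,-4), heading E
2. spin(left) → at (1,-4), heading N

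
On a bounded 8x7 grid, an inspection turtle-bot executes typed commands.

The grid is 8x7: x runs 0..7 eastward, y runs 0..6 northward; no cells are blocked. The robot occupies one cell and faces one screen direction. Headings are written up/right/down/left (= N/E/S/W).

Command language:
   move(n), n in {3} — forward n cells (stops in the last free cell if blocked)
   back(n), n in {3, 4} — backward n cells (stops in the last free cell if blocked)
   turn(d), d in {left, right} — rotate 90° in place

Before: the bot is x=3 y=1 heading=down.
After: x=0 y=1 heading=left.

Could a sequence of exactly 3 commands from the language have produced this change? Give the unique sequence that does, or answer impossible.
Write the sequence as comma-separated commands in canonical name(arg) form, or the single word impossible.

key: order matters: swapping turn(right) and move(3) lands elsewhere
t0: x=3 y=1 heading=down
1. turn(right) → x=3 y=1 heading=left
2. move(3) → x=0 y=1 heading=left
3. move(3) → x=0 y=1 heading=left
no other 3-command option fits: unique.

turn(right), move(3), move(3)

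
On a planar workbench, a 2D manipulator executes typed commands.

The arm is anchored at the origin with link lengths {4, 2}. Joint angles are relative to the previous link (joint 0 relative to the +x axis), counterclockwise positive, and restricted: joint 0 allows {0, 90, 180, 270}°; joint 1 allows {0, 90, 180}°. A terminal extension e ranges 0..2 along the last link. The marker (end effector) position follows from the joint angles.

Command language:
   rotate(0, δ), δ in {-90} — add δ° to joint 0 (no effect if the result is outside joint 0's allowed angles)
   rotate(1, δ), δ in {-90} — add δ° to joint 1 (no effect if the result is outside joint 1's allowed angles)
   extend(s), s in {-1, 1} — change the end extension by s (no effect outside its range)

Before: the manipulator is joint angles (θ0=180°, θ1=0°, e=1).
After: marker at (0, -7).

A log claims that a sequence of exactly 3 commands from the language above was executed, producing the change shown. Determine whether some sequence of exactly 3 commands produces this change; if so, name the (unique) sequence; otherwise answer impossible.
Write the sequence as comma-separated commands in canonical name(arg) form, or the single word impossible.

rotate(0, -90), rotate(0, -90), rotate(0, -90)

t0: joint angles (θ0=180°, θ1=0°, e=1)
[1] after rotate(0, -90): joint angles (θ0=90°, θ1=0°, e=1)
[2] after rotate(0, -90): joint angles (θ0=0°, θ1=0°, e=1)
[3] after rotate(0, -90): joint angles (θ0=270°, θ1=0°, e=1)
no other 3-command option fits: unique.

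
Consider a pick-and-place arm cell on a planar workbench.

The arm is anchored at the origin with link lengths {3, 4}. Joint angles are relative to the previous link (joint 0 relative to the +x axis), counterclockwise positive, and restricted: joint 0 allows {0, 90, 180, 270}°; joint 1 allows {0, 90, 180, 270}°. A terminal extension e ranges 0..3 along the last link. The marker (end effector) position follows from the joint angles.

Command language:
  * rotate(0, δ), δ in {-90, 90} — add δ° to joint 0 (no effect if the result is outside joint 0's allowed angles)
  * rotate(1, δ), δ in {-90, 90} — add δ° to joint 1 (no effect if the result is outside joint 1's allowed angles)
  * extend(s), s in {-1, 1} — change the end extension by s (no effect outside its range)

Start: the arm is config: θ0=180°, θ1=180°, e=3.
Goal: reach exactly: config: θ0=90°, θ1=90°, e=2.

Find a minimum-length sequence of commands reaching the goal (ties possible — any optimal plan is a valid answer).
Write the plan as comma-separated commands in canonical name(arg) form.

start: config: θ0=180°, θ1=180°, e=3
step 1 (rotate(1, -90)): config: θ0=180°, θ1=90°, e=3
step 2 (rotate(0, -90)): config: θ0=90°, θ1=90°, e=3
step 3 (extend(-1)): config: θ0=90°, θ1=90°, e=2
no 2-step plan works, so 3 is optimal.

rotate(1, -90), rotate(0, -90), extend(-1)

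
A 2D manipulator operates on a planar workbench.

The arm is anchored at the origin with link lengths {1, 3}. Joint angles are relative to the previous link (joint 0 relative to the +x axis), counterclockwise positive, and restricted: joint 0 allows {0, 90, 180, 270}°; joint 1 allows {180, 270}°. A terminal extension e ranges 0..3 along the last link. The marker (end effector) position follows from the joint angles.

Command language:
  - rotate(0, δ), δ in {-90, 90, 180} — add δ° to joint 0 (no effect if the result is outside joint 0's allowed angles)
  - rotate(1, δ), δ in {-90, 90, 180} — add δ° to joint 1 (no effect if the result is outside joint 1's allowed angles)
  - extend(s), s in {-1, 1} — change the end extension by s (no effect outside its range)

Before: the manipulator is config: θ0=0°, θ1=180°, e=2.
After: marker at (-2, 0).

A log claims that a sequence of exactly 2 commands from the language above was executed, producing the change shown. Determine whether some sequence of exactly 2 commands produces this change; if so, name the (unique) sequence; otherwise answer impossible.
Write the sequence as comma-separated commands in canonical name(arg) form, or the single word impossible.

extend(-1), extend(-1)

t0: config: θ0=0°, θ1=180°, e=2
1. extend(-1) → config: θ0=0°, θ1=180°, e=1
2. extend(-1) → config: θ0=0°, θ1=180°, e=0
all 64 alternatives checked — unique.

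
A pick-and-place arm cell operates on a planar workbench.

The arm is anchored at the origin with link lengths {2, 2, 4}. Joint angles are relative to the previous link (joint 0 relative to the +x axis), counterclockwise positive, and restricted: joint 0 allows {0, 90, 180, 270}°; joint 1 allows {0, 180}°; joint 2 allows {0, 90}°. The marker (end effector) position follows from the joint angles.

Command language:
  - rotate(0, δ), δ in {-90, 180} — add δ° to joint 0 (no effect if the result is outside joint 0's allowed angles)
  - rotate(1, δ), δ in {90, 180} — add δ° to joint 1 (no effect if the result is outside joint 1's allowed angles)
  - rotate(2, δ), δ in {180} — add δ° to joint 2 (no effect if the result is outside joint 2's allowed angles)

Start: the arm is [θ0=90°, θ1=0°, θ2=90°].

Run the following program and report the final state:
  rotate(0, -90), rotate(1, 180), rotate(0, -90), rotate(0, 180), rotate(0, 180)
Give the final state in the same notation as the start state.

[θ0=270°, θ1=180°, θ2=90°]

begin: [θ0=90°, θ1=0°, θ2=90°]
[1] after rotate(0, -90): [θ0=0°, θ1=0°, θ2=90°]
[2] after rotate(1, 180): [θ0=0°, θ1=180°, θ2=90°]
[3] after rotate(0, -90): [θ0=270°, θ1=180°, θ2=90°]
[4] after rotate(0, 180): [θ0=90°, θ1=180°, θ2=90°]
[5] after rotate(0, 180): [θ0=270°, θ1=180°, θ2=90°]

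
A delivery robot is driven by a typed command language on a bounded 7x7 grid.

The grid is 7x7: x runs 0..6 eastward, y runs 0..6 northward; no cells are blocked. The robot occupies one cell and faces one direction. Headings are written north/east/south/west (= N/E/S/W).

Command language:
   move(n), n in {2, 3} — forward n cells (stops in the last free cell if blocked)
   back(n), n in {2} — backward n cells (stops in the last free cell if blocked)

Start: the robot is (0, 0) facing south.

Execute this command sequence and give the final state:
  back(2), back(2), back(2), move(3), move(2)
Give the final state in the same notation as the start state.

initial: (0, 0) facing south
[1] after back(2): (0, 2) facing south
[2] after back(2): (0, 4) facing south
[3] after back(2): (0, 6) facing south
[4] after move(3): (0, 3) facing south
[5] after move(2): (0, 1) facing south

(0, 1) facing south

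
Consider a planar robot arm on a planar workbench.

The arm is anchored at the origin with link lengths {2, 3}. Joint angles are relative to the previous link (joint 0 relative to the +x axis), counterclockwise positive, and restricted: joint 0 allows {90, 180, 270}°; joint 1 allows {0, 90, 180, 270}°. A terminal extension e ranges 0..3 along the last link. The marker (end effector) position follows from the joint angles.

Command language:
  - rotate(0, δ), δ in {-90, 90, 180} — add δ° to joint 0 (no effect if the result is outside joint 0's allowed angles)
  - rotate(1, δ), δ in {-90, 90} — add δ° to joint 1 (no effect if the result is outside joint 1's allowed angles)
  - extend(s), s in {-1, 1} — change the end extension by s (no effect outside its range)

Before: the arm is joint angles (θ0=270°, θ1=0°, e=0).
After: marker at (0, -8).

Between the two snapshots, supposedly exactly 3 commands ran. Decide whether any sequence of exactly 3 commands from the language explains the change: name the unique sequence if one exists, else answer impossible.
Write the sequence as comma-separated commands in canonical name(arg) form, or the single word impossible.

extend(1), extend(1), extend(1)

start: joint angles (θ0=270°, θ1=0°, e=0)
[1] after extend(1): joint angles (θ0=270°, θ1=0°, e=1)
[2] after extend(1): joint angles (θ0=270°, θ1=0°, e=2)
[3] after extend(1): joint angles (θ0=270°, θ1=0°, e=3)
all 343 alternatives checked — unique.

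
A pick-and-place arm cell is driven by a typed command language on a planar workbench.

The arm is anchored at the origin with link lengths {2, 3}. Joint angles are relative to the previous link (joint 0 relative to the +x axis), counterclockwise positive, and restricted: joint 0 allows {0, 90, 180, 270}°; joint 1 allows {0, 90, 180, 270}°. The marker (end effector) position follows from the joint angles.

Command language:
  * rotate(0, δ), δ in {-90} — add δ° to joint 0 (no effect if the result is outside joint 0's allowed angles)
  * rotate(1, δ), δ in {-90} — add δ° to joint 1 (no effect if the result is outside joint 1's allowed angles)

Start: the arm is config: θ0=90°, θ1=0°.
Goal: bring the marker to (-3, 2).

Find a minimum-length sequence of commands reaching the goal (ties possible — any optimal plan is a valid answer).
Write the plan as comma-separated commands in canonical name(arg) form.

rotate(1, -90), rotate(1, -90), rotate(1, -90)

start: config: θ0=90°, θ1=0°
t=1 rotate(1, -90) ⇒ config: θ0=90°, θ1=270°
t=2 rotate(1, -90) ⇒ config: θ0=90°, θ1=180°
t=3 rotate(1, -90) ⇒ config: θ0=90°, θ1=90°
no 2-step plan works, so 3 is optimal.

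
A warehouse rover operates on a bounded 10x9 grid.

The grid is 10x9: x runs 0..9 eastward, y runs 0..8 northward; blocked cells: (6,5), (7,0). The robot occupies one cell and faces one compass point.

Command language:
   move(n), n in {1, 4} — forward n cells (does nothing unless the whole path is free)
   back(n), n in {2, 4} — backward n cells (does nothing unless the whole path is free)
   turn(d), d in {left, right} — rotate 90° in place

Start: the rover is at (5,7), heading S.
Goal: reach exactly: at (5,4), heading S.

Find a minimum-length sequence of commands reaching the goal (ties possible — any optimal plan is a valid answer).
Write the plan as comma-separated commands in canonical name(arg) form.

t0: at (5,7), heading S
t=1 move(1) ⇒ at (5,6), heading S
t=2 back(2) ⇒ at (5,8), heading S
t=3 move(4) ⇒ at (5,4), heading S
shorter routes all fall short; 3 is best.

move(1), back(2), move(4)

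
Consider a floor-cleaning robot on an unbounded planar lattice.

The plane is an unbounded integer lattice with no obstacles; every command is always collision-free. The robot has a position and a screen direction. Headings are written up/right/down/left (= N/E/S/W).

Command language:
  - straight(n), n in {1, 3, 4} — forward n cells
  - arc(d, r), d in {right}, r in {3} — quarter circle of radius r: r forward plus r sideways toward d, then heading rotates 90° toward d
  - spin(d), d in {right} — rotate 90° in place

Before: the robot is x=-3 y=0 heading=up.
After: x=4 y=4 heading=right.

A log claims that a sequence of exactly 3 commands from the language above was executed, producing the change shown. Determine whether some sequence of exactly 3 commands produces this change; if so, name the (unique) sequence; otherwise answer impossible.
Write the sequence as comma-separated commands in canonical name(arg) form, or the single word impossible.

straight(1), arc(right, 3), straight(4)

key: position moved to (4,4) AND the heading swung to E — translation plus rotation needed
initial: x=-3 y=0 heading=up
[1] after straight(1): x=-3 y=1 heading=up
[2] after arc(right, 3): x=0 y=4 heading=right
[3] after straight(4): x=4 y=4 heading=right
all 125 alternatives checked — unique.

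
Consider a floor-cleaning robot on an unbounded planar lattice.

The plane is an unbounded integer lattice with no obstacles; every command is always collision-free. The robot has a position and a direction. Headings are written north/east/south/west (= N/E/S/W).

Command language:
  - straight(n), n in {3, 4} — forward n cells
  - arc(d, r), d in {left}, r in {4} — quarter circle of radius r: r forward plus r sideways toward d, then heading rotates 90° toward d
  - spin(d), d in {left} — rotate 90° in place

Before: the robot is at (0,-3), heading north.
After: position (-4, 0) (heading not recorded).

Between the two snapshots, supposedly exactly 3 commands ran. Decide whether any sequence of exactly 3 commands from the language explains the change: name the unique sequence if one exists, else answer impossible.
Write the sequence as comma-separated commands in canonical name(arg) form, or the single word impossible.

straight(3), spin(left), straight(4)

key: order matters: swapping straight(3) and straight(4) lands elsewhere
t0: at (0,-3), heading north
step 1 (straight(3)): at (0,0), heading north
step 2 (spin(left)): at (0,0), heading west
step 3 (straight(4)): at (-4,0), heading west
all 64 alternatives checked — unique.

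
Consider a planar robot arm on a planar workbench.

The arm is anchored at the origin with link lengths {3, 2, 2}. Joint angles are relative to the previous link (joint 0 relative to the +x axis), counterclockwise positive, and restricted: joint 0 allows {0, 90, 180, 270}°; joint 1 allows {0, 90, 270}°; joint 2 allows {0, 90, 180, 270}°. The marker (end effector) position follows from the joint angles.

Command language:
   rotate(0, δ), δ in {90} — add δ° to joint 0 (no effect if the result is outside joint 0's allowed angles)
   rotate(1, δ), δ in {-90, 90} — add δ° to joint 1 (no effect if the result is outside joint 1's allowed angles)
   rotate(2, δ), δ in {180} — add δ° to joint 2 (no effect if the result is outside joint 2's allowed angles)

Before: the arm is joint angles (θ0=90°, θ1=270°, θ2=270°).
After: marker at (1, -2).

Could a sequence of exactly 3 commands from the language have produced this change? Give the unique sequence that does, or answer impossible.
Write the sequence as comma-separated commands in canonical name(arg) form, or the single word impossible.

begin: joint angles (θ0=90°, θ1=270°, θ2=270°)
[1] after rotate(0, 90): joint angles (θ0=180°, θ1=270°, θ2=270°)
[2] after rotate(0, 90): joint angles (θ0=270°, θ1=270°, θ2=270°)
[3] after rotate(0, 90): joint angles (θ0=0°, θ1=270°, θ2=270°)
uniquely the one of 64 3-step routes that fits.

rotate(0, 90), rotate(0, 90), rotate(0, 90)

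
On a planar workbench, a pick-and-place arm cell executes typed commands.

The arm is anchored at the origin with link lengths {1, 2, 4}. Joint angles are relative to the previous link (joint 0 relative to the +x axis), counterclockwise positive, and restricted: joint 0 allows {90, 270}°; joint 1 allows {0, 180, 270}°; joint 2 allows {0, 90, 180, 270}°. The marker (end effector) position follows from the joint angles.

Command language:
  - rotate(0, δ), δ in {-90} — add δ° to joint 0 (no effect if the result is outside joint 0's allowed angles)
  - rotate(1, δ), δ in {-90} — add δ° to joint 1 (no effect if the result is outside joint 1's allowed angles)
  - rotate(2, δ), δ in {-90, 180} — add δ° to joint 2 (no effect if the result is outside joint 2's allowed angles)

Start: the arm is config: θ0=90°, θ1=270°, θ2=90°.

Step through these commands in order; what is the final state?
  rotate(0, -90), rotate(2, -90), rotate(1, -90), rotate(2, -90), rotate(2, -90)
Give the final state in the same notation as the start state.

initial: config: θ0=90°, θ1=270°, θ2=90°
step 1 (rotate(0, -90)): config: θ0=90°, θ1=270°, θ2=90°
step 2 (rotate(2, -90)): config: θ0=90°, θ1=270°, θ2=0°
step 3 (rotate(1, -90)): config: θ0=90°, θ1=180°, θ2=0°
step 4 (rotate(2, -90)): config: θ0=90°, θ1=180°, θ2=270°
step 5 (rotate(2, -90)): config: θ0=90°, θ1=180°, θ2=180°

config: θ0=90°, θ1=180°, θ2=180°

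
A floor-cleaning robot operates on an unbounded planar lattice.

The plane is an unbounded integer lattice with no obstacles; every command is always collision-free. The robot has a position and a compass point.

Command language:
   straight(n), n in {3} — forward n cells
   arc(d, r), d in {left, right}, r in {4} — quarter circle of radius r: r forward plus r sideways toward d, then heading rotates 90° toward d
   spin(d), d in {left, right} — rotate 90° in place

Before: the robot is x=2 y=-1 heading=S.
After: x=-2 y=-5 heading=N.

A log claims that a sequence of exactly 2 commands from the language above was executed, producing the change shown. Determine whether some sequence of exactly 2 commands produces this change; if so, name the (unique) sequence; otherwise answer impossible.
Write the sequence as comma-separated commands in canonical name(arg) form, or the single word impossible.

arc(right, 4), spin(right)

key: position moved to (-2,-5) AND the heading swung to N — translation plus rotation needed
initial: x=2 y=-1 heading=S
[1] after arc(right, 4): x=-2 y=-5 heading=W
[2] after spin(right): x=-2 y=-5 heading=N
no rival 2-sequence matches.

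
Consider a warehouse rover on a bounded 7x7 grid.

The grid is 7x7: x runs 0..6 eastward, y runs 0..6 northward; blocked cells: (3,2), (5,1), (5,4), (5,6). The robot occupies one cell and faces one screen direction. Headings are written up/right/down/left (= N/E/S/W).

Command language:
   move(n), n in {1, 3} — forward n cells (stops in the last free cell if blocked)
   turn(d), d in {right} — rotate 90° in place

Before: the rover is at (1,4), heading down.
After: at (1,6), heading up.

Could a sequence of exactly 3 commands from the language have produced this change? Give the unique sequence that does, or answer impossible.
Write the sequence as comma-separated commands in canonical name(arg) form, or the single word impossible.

turn(right), turn(right), move(3)

key: position moved to (1,6) AND the heading swung to N — translation plus rotation needed
from: at (1,4), heading down
1. turn(right) → at (1,4), heading left
2. turn(right) → at (1,4), heading up
3. move(3) → at (1,6), heading up
all 27 alternatives checked — unique.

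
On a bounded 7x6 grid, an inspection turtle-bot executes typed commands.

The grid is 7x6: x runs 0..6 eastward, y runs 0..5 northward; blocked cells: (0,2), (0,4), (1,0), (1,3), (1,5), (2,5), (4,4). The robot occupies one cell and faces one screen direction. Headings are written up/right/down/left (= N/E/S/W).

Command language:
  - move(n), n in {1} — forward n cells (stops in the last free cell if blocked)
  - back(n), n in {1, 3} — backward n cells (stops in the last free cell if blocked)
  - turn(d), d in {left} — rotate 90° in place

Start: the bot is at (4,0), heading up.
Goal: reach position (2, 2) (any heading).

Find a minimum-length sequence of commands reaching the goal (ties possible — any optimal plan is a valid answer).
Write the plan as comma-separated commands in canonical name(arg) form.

move(1), move(1), turn(left), move(1), move(1)

t0: at (4,0), heading up
[1] after move(1): at (4,1), heading up
[2] after move(1): at (4,2), heading up
[3] after turn(left): at (4,2), heading left
[4] after move(1): at (3,2), heading left
[5] after move(1): at (2,2), heading left
shorter routes all fall short; 5 is best.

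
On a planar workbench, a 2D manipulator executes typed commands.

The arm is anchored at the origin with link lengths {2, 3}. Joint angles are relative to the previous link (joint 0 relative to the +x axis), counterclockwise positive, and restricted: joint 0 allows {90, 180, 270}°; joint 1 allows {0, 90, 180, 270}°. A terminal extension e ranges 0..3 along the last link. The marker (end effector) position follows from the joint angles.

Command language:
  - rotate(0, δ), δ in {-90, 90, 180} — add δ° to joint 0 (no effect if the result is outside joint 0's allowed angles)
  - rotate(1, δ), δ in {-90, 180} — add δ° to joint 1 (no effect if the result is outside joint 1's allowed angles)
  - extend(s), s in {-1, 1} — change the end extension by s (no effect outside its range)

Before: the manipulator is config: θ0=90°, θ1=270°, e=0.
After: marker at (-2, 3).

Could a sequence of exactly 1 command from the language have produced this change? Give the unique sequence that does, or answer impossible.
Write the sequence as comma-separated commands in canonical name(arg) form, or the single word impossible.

from: config: θ0=90°, θ1=270°, e=0
1. rotate(0, 90) → config: θ0=180°, θ1=270°, e=0
no rival 1-sequence matches.

rotate(0, 90)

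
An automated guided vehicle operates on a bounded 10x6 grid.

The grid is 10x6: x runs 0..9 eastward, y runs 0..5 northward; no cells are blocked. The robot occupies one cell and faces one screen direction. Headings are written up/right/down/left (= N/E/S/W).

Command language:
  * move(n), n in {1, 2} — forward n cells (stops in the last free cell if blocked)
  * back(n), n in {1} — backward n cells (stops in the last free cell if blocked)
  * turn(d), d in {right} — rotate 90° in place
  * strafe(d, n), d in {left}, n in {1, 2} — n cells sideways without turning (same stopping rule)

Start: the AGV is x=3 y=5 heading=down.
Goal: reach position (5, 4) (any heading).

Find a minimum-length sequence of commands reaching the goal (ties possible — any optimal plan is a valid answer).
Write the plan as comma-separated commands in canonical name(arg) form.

move(1), strafe(left, 2)

t0: x=3 y=5 heading=down
t=1 move(1) ⇒ x=3 y=4 heading=down
t=2 strafe(left, 2) ⇒ x=5 y=4 heading=down
shorter routes all fall short; 2 is best.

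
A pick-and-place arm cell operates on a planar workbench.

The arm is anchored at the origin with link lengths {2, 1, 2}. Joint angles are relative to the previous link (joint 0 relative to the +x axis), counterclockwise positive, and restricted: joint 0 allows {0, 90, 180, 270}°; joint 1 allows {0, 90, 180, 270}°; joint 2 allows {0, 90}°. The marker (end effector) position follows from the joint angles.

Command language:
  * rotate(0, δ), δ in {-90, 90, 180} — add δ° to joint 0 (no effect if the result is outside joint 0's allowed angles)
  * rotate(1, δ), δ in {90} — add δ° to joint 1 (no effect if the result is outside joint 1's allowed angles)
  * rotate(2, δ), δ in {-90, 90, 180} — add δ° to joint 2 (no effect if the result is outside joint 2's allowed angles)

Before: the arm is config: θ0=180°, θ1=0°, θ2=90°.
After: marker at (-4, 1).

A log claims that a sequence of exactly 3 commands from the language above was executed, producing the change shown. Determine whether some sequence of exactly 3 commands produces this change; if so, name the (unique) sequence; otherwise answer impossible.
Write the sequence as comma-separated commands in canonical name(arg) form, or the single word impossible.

from: config: θ0=180°, θ1=0°, θ2=90°
t=1 rotate(1, 90) ⇒ config: θ0=180°, θ1=90°, θ2=90°
t=2 rotate(1, 90) ⇒ config: θ0=180°, θ1=180°, θ2=90°
t=3 rotate(1, 90) ⇒ config: θ0=180°, θ1=270°, θ2=90°
no rival 3-sequence matches.

rotate(1, 90), rotate(1, 90), rotate(1, 90)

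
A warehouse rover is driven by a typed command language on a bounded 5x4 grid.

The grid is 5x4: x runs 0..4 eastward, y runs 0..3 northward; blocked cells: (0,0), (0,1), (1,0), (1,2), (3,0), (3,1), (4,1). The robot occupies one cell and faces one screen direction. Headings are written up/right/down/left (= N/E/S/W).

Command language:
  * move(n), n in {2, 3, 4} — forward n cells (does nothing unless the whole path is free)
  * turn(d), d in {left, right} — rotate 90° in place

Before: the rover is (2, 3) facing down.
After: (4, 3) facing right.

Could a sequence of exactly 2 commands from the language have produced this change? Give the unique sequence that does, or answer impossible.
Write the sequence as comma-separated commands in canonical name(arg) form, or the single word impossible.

key: running move(2) before turn(left) would end elsewhere — order is forced
from: (2, 3) facing down
step 1 (turn(left)): (2, 3) facing right
step 2 (move(2)): (4, 3) facing right
no rival 2-sequence matches.

turn(left), move(2)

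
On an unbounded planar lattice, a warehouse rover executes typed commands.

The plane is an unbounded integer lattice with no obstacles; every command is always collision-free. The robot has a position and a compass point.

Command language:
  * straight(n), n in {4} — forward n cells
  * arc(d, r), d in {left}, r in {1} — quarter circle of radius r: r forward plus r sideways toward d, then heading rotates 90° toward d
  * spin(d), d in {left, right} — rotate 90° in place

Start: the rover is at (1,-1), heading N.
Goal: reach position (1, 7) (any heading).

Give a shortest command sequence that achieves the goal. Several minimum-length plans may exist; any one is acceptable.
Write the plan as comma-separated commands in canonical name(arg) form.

straight(4), straight(4)

initial: at (1,-1), heading N
t=1 straight(4) ⇒ at (1,3), heading N
t=2 straight(4) ⇒ at (1,7), heading N
shorter routes all fall short; 2 is best.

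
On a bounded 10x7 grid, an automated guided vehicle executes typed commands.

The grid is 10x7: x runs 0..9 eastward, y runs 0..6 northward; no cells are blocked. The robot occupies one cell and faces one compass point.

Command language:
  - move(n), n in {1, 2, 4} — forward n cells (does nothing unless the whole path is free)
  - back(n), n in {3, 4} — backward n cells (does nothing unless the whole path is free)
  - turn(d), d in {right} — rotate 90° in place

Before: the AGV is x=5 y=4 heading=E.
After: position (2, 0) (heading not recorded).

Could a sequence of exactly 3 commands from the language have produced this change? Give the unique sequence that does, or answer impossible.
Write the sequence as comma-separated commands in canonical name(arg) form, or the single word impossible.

back(3), turn(right), move(4)

key: order matters: swapping back(3) and move(4) lands elsewhere
initial: x=5 y=4 heading=E
step 1 (back(3)): x=2 y=4 heading=E
step 2 (turn(right)): x=2 y=4 heading=S
step 3 (move(4)): x=2 y=0 heading=S
uniquely the one of 216 3-step routes that fits.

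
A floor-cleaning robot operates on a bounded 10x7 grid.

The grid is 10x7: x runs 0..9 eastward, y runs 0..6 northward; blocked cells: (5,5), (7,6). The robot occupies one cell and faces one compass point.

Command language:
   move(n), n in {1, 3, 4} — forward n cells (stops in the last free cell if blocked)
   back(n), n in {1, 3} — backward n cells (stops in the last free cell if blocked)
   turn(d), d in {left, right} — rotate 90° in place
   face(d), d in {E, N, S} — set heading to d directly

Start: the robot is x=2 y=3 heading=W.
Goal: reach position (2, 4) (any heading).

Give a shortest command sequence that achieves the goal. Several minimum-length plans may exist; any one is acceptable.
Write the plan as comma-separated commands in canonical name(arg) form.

turn(right), move(1)

initial: x=2 y=3 heading=W
[1] after turn(right): x=2 y=3 heading=N
[2] after move(1): x=2 y=4 heading=N
minimal: 2 command(s), checked below 2.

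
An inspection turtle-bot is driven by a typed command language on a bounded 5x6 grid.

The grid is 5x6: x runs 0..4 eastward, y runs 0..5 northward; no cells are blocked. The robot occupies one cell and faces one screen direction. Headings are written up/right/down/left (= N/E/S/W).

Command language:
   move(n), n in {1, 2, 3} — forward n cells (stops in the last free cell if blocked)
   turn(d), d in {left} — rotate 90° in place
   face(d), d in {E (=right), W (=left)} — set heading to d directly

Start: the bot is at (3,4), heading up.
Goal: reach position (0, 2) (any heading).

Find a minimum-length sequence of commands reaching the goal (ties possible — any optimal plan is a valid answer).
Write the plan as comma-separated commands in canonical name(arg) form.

t0: at (3,4), heading up
1. turn(left) → at (3,4), heading left
2. move(3) → at (0,4), heading left
3. turn(left) → at (0,4), heading down
4. move(2) → at (0,2), heading down
no 3-step plan works, so 4 is optimal.

turn(left), move(3), turn(left), move(2)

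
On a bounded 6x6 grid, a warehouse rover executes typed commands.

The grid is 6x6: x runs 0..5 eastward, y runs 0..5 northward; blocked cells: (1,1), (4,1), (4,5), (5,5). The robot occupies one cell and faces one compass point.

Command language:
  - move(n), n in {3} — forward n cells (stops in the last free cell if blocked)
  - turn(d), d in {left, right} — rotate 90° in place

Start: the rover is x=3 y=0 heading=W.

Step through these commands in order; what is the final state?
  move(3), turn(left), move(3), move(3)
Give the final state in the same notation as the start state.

start: x=3 y=0 heading=W
[1] after move(3): x=0 y=0 heading=W
[2] after turn(left): x=0 y=0 heading=S
[3] after move(3): x=0 y=0 heading=S
[4] after move(3): x=0 y=0 heading=S

x=0 y=0 heading=S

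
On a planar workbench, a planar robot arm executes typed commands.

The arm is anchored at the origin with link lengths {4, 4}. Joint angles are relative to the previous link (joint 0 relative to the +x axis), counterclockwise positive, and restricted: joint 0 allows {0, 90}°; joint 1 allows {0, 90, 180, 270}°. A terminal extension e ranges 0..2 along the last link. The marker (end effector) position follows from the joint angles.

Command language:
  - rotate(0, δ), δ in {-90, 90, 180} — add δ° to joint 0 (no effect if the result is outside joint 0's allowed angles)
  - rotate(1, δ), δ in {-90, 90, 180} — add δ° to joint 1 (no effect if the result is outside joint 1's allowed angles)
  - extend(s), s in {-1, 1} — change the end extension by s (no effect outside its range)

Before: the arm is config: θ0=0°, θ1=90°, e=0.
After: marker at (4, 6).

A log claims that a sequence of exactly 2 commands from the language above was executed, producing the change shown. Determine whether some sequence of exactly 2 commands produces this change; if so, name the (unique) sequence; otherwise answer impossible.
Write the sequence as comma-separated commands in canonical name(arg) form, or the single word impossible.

t0: config: θ0=0°, θ1=90°, e=0
step 1 (extend(1)): config: θ0=0°, θ1=90°, e=1
step 2 (extend(1)): config: θ0=0°, θ1=90°, e=2
uniquely the one of 64 2-step routes that fits.

extend(1), extend(1)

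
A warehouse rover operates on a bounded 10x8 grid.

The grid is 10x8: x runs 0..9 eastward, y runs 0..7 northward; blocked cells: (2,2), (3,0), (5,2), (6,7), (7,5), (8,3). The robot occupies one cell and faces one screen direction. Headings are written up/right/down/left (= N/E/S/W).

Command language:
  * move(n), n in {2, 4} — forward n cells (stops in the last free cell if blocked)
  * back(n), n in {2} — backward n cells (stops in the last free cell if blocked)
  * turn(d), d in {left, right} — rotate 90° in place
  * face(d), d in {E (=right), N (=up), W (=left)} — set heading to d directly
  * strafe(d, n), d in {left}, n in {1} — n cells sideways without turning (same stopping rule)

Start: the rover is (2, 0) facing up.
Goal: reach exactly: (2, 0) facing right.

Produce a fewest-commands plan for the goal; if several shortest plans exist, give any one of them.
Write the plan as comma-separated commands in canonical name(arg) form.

t0: (2, 0) facing up
t=1 face(E) ⇒ (2, 0) facing right
minimal: 1 command(s), checked below 1.

face(E)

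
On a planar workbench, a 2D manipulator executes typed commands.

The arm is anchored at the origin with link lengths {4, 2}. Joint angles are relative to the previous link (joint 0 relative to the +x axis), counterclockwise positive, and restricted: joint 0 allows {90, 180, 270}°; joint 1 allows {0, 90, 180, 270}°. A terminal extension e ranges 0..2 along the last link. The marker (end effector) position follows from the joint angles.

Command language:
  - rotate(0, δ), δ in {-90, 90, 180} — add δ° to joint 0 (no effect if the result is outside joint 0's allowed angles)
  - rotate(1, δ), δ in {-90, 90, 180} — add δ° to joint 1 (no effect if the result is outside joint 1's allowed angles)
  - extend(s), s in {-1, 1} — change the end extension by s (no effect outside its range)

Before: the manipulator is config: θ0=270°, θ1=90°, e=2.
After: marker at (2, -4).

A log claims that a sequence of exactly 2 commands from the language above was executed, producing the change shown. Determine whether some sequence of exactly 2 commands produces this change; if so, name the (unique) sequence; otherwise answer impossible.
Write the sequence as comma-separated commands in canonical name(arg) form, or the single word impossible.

extend(-1), extend(-1)

from: config: θ0=270°, θ1=90°, e=2
1. extend(-1) → config: θ0=270°, θ1=90°, e=1
2. extend(-1) → config: θ0=270°, θ1=90°, e=0
no other 2-command option fits: unique.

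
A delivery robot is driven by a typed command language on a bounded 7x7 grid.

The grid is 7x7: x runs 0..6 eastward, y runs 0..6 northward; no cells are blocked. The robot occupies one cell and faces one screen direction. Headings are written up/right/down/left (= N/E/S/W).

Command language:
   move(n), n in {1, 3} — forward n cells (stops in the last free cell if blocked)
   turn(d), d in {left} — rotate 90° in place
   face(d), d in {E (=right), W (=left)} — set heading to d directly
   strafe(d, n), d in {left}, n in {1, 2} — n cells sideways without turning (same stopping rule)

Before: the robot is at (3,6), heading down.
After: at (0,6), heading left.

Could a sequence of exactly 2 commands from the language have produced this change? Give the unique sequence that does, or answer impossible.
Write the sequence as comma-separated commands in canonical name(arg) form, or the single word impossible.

key: order matters: swapping face(W) and move(3) lands elsewhere
t0: at (3,6), heading down
[1] after face(W): at (3,6), heading left
[2] after move(3): at (0,6), heading left
no rival 2-sequence matches.

face(W), move(3)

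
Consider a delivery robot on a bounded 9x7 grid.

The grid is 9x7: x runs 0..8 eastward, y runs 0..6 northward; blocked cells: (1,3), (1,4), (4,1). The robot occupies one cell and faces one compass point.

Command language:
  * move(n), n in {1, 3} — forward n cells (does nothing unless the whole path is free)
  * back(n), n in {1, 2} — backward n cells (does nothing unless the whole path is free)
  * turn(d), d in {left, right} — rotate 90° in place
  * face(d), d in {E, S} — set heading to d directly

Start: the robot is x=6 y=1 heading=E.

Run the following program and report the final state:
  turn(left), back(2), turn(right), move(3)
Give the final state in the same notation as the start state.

initial: x=6 y=1 heading=E
step 1 (turn(left)): x=6 y=1 heading=N
step 2 (back(2)): x=6 y=1 heading=N
step 3 (turn(right)): x=6 y=1 heading=E
step 4 (move(3)): x=6 y=1 heading=E

x=6 y=1 heading=E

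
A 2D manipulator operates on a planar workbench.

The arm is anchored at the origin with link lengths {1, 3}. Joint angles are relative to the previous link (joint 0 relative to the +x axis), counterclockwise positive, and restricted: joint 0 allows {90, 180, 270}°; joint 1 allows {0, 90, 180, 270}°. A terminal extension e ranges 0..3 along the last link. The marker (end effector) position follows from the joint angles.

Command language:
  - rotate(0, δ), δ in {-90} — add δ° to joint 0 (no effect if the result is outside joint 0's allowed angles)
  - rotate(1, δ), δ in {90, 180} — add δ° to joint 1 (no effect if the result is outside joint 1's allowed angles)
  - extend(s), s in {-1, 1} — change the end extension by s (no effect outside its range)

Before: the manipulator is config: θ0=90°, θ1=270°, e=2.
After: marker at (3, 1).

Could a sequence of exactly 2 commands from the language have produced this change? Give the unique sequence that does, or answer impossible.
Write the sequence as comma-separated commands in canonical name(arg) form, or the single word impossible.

from: config: θ0=90°, θ1=270°, e=2
step 1 (extend(-1)): config: θ0=90°, θ1=270°, e=1
step 2 (extend(-1)): config: θ0=90°, θ1=270°, e=0
no other 2-command option fits: unique.

extend(-1), extend(-1)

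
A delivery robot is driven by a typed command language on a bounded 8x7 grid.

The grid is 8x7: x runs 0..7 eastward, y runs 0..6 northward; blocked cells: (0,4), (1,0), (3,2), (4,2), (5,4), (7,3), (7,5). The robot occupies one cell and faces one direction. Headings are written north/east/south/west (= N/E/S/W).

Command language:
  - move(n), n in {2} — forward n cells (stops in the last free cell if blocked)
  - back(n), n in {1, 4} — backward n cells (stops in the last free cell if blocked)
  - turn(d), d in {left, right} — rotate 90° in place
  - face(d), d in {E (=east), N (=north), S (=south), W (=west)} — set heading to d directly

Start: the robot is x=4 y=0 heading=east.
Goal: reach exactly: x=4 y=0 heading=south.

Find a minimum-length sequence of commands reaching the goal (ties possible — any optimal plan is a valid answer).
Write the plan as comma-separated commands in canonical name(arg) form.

from: x=4 y=0 heading=east
step 1 (turn(right)): x=4 y=0 heading=south
minimal: 1 command(s), checked below 1.

turn(right)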